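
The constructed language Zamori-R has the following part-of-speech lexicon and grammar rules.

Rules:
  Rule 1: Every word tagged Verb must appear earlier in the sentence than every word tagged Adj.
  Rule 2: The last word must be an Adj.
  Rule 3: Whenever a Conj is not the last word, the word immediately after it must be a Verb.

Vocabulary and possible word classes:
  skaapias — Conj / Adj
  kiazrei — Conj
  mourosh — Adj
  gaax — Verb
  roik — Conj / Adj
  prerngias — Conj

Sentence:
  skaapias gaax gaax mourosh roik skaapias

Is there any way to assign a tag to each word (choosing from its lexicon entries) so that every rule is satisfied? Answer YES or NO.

Candidates per position — 1:skaapias {Conj,Adj}; 2:gaax {Verb}; 3:gaax {Verb}; 4:mourosh {Adj}; 5:roik {Conj,Adj}; 6:skaapias {Conj,Adj}.
One satisfying assignment: Conj Verb Verb Adj Adj Adj.
Checking: rule 1 holds; rule 2 holds; rule 3 holds.

YES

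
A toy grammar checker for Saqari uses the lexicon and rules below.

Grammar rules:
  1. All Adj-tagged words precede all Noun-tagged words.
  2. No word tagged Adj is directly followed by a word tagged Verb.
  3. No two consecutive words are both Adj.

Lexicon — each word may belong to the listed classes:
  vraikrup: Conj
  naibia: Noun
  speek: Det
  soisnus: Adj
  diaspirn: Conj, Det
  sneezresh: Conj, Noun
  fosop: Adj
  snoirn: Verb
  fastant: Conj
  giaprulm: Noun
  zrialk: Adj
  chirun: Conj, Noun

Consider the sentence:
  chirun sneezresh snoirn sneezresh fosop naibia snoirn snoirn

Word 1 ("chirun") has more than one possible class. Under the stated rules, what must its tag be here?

Candidates per position — 1:chirun {Conj,Noun}; 2:sneezresh {Conj,Noun}; 3:snoirn {Verb}; 4:sneezresh {Conj,Noun}; 5:fosop {Adj}; 6:naibia {Noun}; 7:snoirn {Verb}; 8:snoirn {Verb}.
Position 1: tagging it Noun would leave rule 1 unsatisfiable, so it must be Conj.
Position 2: tagging it Noun would leave rule 1 unsatisfiable, so it must be Conj.
Position 4: tagging it Noun would leave rule 1 unsatisfiable, so it must be Conj.
That leaves exactly one tagging: Conj Conj Verb Conj Adj Noun Verb Verb.
Check: rule 1 holds; rule 2 holds; rule 3 holds.

Conj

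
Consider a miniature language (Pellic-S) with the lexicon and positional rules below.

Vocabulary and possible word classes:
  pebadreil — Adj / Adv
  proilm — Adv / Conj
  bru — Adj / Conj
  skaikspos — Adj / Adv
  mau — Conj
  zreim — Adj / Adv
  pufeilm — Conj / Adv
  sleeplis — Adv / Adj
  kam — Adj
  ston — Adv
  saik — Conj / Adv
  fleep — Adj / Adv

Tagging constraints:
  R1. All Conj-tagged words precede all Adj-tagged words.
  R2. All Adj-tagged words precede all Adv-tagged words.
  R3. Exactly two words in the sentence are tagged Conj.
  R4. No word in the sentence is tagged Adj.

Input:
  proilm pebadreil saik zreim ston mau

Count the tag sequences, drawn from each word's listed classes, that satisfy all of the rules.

Candidates per position — 1:proilm {Adv,Conj}; 2:pebadreil {Adj,Adv}; 3:saik {Conj,Adv}; 4:zreim {Adj,Adv}; 5:ston {Adv}; 6:mau {Conj}.
There are 16 candidate sequences in total.
The sequences that satisfy every rule: Adv Adv Conj Adv Adv Conj; Conj Adv Adv Adv Adv Conj.
Count = 2.

2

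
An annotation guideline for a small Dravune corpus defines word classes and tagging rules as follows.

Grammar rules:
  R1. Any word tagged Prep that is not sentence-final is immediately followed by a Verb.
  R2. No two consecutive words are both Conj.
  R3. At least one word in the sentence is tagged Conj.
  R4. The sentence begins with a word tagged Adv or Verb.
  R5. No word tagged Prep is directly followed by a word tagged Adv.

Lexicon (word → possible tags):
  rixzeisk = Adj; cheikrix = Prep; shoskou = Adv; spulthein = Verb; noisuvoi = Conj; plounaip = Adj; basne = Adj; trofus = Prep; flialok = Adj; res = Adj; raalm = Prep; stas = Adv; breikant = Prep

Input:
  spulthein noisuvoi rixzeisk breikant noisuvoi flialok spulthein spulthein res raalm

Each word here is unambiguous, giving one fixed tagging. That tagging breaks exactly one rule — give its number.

Fixed tagging: Verb Conj Adj Prep Conj Adj Verb Verb Adj Prep.
Applying the rules: R1 fail, R2 pass, R3 pass, R4 pass, R5 pass.
Only rule 1 fails.

1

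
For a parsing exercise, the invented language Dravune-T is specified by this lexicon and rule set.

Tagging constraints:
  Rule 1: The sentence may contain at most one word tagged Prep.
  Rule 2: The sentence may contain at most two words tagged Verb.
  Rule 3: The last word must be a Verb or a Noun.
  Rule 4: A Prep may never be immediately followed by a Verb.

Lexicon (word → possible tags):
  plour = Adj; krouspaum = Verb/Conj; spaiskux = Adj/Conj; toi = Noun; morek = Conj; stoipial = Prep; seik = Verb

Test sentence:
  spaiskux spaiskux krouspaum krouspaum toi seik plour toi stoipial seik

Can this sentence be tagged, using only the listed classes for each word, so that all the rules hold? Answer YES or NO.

NO

Candidates per position — 1:spaiskux {Adj,Conj}; 2:spaiskux {Adj,Conj}; 3:krouspaum {Verb,Conj}; 4:krouspaum {Verb,Conj}; 5:toi {Noun}; 6:seik {Verb}; 7:plour {Adj}; 8:toi {Noun}; 9:stoipial {Prep}; 10:seik {Verb}.
Rule 4 cannot be satisfied by any choice of tags from the lexicon.
So there is no consistent tagging.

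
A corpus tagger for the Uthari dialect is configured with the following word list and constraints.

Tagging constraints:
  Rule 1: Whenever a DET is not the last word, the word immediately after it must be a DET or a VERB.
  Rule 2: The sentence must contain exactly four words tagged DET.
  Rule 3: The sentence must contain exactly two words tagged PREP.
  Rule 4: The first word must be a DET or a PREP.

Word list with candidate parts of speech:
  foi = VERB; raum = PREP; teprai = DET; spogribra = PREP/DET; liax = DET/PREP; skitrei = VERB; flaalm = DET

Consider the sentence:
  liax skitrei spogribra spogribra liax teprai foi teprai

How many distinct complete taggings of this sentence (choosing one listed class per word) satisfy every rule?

2

Candidates per position — 1:liax {DET,PREP}; 2:skitrei {VERB}; 3:spogribra {PREP,DET}; 4:spogribra {PREP,DET}; 5:liax {DET,PREP}; 6:teprai {DET}; 7:foi {VERB}; 8:teprai {DET}.
There are 16 candidate sequences in total.
The sequences that satisfy every rule: DET VERB PREP PREP DET DET VERB DET; PREP VERB PREP DET DET DET VERB DET.
Count = 2.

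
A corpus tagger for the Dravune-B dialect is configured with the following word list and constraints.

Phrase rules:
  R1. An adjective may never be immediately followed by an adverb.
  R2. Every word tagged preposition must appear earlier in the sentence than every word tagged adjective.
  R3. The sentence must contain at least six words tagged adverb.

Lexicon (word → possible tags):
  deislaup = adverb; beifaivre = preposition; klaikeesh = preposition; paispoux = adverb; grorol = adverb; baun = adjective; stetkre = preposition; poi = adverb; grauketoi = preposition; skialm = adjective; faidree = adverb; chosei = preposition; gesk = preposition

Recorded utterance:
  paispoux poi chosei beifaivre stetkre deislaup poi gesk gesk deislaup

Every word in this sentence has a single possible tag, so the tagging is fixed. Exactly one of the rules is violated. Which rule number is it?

Fixed tagging: adverb adverb preposition preposition preposition adverb adverb preposition preposition adverb.
Applying the rules: R1 pass, R2 pass, R3 fail.
Only rule 3 fails.

3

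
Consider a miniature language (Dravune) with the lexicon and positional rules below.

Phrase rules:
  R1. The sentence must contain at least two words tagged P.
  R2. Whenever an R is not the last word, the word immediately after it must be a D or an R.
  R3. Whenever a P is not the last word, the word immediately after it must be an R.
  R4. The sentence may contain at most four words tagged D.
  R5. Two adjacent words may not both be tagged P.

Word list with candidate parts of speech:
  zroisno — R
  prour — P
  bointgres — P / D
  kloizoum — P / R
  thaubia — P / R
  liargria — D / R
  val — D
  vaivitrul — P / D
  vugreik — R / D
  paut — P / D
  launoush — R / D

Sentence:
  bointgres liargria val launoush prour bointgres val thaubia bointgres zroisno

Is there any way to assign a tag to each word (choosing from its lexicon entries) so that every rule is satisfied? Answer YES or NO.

NO

Candidates per position — 1:bointgres {P,D}; 2:liargria {D,R}; 3:val {D}; 4:launoush {R,D}; 5:prour {P}; 6:bointgres {P,D}; 7:val {D}; 8:thaubia {P,R}; 9:bointgres {P,D}; 10:zroisno {R}.
Rule 3 cannot be satisfied by any choice of tags from the lexicon.
So there is no consistent tagging.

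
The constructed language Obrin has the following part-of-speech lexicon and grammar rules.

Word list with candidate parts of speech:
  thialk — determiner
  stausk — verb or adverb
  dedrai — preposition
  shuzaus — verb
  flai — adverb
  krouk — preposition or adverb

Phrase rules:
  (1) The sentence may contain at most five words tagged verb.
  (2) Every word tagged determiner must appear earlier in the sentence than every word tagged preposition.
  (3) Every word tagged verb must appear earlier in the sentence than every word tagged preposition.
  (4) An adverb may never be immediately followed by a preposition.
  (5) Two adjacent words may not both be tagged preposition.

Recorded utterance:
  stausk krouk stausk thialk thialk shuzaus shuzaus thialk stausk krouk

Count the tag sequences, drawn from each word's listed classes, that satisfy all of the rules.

Candidates per position — 1:stausk {verb,adverb}; 2:krouk {preposition,adverb}; 3:stausk {verb,adverb}; 4:thialk {determiner}; 5:thialk {determiner}; 6:shuzaus {verb}; 7:shuzaus {verb}; 8:thialk {determiner}; 9:stausk {verb,adverb}; 10:krouk {preposition,adverb}.
There are 32 candidate sequences in total.
Checking each against the rules leaves 12 sequences.
Count = 12.

12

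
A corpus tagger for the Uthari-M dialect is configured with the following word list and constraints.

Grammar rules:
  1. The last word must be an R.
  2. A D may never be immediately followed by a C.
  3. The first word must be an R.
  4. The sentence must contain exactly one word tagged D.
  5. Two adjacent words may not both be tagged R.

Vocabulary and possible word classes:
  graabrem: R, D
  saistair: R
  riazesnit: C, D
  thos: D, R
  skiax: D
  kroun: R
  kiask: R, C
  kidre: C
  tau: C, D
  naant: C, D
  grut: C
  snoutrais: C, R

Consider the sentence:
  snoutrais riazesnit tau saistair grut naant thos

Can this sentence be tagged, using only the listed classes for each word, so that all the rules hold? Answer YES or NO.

YES

Candidates per position — 1:snoutrais {C,R}; 2:riazesnit {C,D}; 3:tau {C,D}; 4:saistair {R}; 5:grut {C}; 6:naant {C,D}; 7:thos {D,R}.
One satisfying assignment: R C D R C C R.
Checking: rule 1 satisfied; rule 2 satisfied; rule 3 satisfied; rule 4 satisfied; rule 5 satisfied.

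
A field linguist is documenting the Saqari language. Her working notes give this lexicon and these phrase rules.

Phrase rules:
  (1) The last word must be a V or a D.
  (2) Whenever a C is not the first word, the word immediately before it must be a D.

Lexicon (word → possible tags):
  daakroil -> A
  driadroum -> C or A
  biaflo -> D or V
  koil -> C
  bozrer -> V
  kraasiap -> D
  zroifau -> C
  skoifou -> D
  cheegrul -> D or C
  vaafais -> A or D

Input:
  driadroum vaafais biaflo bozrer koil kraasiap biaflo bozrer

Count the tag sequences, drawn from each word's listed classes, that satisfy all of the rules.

0

Candidates per position — 1:driadroum {C,A}; 2:vaafais {A,D}; 3:biaflo {D,V}; 4:bozrer {V}; 5:koil {C}; 6:kraasiap {D}; 7:biaflo {D,V}; 8:bozrer {V}.
There are 16 candidate sequences in total.
Rule 2 cannot be satisfied by any choice of tags from the lexicon.
So there is no consistent tagging.
Count = 0.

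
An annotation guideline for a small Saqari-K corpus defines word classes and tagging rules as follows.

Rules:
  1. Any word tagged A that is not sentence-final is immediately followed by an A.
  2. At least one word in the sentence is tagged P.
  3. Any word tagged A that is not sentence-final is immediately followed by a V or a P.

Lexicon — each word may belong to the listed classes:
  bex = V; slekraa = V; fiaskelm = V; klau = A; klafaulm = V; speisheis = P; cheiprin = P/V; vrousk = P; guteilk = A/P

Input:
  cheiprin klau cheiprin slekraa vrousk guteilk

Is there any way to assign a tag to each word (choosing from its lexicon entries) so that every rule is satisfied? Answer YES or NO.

NO

Candidates per position — 1:cheiprin {P,V}; 2:klau {A}; 3:cheiprin {P,V}; 4:slekraa {V}; 5:vrousk {P}; 6:guteilk {A,P}.
Rule 1 cannot be satisfied by any choice of tags from the lexicon.
So there is no consistent tagging.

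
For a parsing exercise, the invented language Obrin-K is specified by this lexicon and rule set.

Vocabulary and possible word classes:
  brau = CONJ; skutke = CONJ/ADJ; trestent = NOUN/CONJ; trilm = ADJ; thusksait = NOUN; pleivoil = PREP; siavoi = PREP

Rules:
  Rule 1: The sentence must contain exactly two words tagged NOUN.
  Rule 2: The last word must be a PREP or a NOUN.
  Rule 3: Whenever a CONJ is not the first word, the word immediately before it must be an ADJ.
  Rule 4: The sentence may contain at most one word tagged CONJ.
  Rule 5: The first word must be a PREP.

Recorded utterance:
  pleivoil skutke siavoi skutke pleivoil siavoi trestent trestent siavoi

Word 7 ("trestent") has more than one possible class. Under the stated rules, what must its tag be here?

Candidates per position — 1:pleivoil {PREP}; 2:skutke {CONJ,ADJ}; 3:siavoi {PREP}; 4:skutke {CONJ,ADJ}; 5:pleivoil {PREP}; 6:siavoi {PREP}; 7:trestent {NOUN,CONJ}; 8:trestent {NOUN,CONJ}; 9:siavoi {PREP}.
If word 2 were CONJ, no tagging could satisfy rule 3; so word 2 is ADJ.
If word 4 were CONJ, no tagging could satisfy rule 3; so word 4 is ADJ.
If word 7 were CONJ, no tagging could satisfy rule 1; so word 7 is NOUN.
If word 8 were CONJ, no tagging could satisfy rule 1; so word 8 is NOUN.
So the tagging must be: PREP ADJ PREP ADJ PREP PREP NOUN NOUN PREP.
Verifying each rule — rule 1 ✓; rule 2 ✓; rule 3 ✓; rule 4 ✓; rule 5 ✓.

NOUN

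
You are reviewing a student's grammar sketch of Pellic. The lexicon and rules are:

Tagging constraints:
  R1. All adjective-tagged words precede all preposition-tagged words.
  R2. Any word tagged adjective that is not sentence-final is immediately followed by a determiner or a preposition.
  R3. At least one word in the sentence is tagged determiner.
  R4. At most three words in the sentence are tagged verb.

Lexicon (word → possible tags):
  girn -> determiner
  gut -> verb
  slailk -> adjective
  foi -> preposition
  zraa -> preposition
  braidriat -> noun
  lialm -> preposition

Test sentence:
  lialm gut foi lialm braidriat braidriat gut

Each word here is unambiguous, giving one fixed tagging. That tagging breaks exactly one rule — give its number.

3

Fixed tagging: preposition verb preposition preposition noun noun verb.
Applying the rules: R1 ✓, R2 ✓, R3 ✗, R4 ✓.
Only rule 3 fails.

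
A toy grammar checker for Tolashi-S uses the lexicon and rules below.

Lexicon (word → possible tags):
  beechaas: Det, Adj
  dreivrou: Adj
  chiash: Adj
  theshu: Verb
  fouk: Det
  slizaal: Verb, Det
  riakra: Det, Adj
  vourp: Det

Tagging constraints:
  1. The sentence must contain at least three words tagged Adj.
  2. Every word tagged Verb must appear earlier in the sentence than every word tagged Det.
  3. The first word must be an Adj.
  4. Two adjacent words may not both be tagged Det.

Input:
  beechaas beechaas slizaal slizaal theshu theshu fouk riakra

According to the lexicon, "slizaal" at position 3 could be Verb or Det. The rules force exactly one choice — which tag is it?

Candidates per position — 1:beechaas {Det,Adj}; 2:beechaas {Det,Adj}; 3:slizaal {Verb,Det}; 4:slizaal {Verb,Det}; 5:theshu {Verb}; 6:theshu {Verb}; 7:fouk {Det}; 8:riakra {Det,Adj}.
Position 1: tagging it Det would leave rule 1 unsatisfiable, so it must be Adj.
Position 2: tagging it Det would leave rule 1 unsatisfiable, so it must be Adj.
Position 3: tagging it Det would leave rule 2 unsatisfiable, so it must be Verb.
Position 4: tagging it Det would leave rule 2 unsatisfiable, so it must be Verb.
Position 8: tagging it Det would leave rule 1 unsatisfiable, so it must be Adj.
That leaves exactly one tagging: Adj Adj Verb Verb Verb Verb Det Adj.
Verifying each rule — rule 1 holds; rule 2 holds; rule 3 holds; rule 4 holds.

Verb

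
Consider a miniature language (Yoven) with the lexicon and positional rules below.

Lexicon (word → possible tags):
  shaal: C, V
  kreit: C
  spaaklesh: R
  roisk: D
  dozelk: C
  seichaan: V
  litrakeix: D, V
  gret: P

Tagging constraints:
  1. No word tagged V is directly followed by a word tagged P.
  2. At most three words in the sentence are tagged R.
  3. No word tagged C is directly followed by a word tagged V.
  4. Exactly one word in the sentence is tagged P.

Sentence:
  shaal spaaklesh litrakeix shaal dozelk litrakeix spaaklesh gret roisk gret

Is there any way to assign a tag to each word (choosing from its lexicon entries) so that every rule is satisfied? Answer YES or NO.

NO

Candidates per position — 1:shaal {C,V}; 2:spaaklesh {R}; 3:litrakeix {D,V}; 4:shaal {C,V}; 5:dozelk {C}; 6:litrakeix {D,V}; 7:spaaklesh {R}; 8:gret {P}; 9:roisk {D}; 10:gret {P}.
Rule 4 cannot be satisfied by any choice of tags from the lexicon.
So there is no consistent tagging.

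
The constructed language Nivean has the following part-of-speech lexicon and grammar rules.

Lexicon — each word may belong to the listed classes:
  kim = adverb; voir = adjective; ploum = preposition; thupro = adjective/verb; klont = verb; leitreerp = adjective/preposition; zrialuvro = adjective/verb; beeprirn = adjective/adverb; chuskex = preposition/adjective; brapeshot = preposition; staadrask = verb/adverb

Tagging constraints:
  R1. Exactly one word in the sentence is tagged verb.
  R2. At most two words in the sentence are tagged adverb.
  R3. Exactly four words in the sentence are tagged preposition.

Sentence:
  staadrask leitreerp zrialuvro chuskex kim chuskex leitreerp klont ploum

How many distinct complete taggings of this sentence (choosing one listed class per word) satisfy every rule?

Candidates per position — 1:staadrask {verb,adverb}; 2:leitreerp {adjective,preposition}; 3:zrialuvro {adjective,verb}; 4:chuskex {preposition,adjective}; 5:kim {adverb}; 6:chuskex {preposition,adjective}; 7:leitreerp {adjective,preposition}; 8:klont {verb}; 9:ploum {preposition}.
There are 64 candidate sequences in total.
The sequences that satisfy every rule: adverb adjective adjective preposition adverb preposition preposition verb preposition; adverb preposition adjective preposition adverb preposition adjective verb preposition; adverb preposition adjective preposition adverb adjective preposition verb preposition; adverb preposition adjective adjective adverb preposition preposition verb preposition.
Count = 4.

4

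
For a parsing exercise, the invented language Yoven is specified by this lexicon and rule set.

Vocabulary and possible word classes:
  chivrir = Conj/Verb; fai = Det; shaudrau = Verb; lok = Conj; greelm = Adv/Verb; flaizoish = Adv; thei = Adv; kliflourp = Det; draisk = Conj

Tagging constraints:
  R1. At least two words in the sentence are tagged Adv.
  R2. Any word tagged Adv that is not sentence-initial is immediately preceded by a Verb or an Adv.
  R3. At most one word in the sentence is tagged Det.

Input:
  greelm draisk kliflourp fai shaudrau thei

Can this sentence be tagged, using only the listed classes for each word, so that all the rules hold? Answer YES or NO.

NO

Candidates per position — 1:greelm {Adv,Verb}; 2:draisk {Conj}; 3:kliflourp {Det}; 4:fai {Det}; 5:shaudrau {Verb}; 6:thei {Adv}.
Rule 3 cannot be satisfied by any choice of tags from the lexicon.
So there is no consistent tagging.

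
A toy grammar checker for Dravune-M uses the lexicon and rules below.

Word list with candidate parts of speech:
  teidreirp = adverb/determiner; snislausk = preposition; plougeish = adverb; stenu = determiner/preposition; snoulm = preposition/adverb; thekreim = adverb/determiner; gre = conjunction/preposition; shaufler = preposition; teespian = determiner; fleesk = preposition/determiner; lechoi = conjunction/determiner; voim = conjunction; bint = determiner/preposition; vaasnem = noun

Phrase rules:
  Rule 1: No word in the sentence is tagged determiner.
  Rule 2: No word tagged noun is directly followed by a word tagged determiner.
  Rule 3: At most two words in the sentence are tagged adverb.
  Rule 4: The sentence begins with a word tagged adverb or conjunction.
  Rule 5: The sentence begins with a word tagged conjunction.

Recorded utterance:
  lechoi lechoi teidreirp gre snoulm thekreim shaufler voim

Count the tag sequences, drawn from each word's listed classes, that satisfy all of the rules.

2

Candidates per position — 1:lechoi {conjunction,determiner}; 2:lechoi {conjunction,determiner}; 3:teidreirp {adverb,determiner}; 4:gre {conjunction,preposition}; 5:snoulm {preposition,adverb}; 6:thekreim {adverb,determiner}; 7:shaufler {preposition}; 8:voim {conjunction}.
There are 64 candidate sequences in total.
The sequences that satisfy every rule: conjunction conjunction adverb conjunction preposition adverb preposition conjunction; conjunction conjunction adverb preposition preposition adverb preposition conjunction.
Count = 2.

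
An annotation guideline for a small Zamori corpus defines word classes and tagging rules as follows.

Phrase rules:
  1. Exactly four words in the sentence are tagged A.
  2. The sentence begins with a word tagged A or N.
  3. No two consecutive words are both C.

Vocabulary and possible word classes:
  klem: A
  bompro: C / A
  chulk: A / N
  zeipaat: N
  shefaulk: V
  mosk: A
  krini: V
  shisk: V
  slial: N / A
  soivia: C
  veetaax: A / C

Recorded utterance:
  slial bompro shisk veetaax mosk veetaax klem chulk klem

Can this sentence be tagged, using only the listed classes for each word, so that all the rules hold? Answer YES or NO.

Candidates per position — 1:slial {N,A}; 2:bompro {C,A}; 3:shisk {V}; 4:veetaax {A,C}; 5:mosk {A}; 6:veetaax {A,C}; 7:klem {A}; 8:chulk {A,N}; 9:klem {A}.
One satisfying assignment: N C V C A A A N A.
Check: rule 1 ok; rule 2 ok; rule 3 ok.

YES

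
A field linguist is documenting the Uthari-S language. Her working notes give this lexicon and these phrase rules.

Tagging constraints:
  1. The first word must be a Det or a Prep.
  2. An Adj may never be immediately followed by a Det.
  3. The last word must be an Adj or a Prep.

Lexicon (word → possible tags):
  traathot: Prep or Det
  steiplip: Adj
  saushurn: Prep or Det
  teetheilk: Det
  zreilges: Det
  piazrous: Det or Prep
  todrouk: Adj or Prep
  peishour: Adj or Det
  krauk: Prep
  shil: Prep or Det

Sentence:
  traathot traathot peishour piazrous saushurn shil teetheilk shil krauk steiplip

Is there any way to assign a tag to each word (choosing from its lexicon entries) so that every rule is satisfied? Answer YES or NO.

Candidates per position — 1:traathot {Prep,Det}; 2:traathot {Prep,Det}; 3:peishour {Adj,Det}; 4:piazrous {Det,Prep}; 5:saushurn {Prep,Det}; 6:shil {Prep,Det}; 7:teetheilk {Det}; 8:shil {Prep,Det}; 9:krauk {Prep}; 10:steiplip {Adj}.
One satisfying assignment: Det Prep Det Prep Prep Prep Det Det Prep Adj.
Check: rule 1 satisfied; rule 2 satisfied; rule 3 satisfied.

YES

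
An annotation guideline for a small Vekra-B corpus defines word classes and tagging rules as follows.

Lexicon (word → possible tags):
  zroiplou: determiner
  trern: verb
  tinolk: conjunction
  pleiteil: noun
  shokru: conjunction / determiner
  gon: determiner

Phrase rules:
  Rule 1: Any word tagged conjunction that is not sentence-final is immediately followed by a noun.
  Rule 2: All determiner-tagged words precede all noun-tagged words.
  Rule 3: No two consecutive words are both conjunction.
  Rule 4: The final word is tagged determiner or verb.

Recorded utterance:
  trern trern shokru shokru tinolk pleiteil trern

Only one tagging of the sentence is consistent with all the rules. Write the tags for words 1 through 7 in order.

verb verb determiner determiner conjunction noun verb

Candidates per position — 1:trern {verb}; 2:trern {verb}; 3:shokru {conjunction,determiner}; 4:shokru {conjunction,determiner}; 5:tinolk {conjunction}; 6:pleiteil {noun}; 7:trern {verb}.
If word 3 were conjunction, no tagging could satisfy rule 1; so word 3 is determiner.
If word 4 were conjunction, no tagging could satisfy rule 1; so word 4 is determiner.
So the tagging must be: verb verb determiner determiner conjunction noun verb.
Verifying each rule — rule 1 satisfied; rule 2 satisfied; rule 3 satisfied; rule 4 satisfied.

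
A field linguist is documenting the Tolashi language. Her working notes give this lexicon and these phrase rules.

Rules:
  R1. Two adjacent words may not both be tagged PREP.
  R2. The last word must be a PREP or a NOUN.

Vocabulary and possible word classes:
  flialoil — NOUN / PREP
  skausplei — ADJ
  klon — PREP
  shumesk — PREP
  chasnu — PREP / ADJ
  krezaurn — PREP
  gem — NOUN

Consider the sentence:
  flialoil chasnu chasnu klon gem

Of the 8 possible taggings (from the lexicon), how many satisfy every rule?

3

Candidates per position — 1:flialoil {NOUN,PREP}; 2:chasnu {PREP,ADJ}; 3:chasnu {PREP,ADJ}; 4:klon {PREP}; 5:gem {NOUN}.
There are 8 candidate sequences in total.
The sequences that satisfy every rule: NOUN PREP ADJ PREP NOUN; NOUN ADJ ADJ PREP NOUN; PREP ADJ ADJ PREP NOUN.
Count = 3.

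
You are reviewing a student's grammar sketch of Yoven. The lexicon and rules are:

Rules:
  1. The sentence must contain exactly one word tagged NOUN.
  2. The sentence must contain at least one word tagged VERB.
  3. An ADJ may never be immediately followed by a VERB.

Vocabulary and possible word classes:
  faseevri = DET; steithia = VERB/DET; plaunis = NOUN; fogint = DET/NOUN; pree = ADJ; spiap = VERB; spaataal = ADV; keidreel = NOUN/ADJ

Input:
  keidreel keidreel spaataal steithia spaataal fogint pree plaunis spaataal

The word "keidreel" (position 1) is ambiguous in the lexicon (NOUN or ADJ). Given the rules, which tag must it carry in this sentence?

ADJ

Candidates per position — 1:keidreel {NOUN,ADJ}; 2:keidreel {NOUN,ADJ}; 3:spaataal {ADV}; 4:steithia {VERB,DET}; 5:spaataal {ADV}; 6:fogint {DET,NOUN}; 7:pree {ADJ}; 8:plaunis {NOUN}; 9:spaataal {ADV}.
Position 1: tagging it NOUN would leave rule 1 unsatisfiable, so it must be ADJ.
Position 2: tagging it NOUN would leave rule 1 unsatisfiable, so it must be ADJ.
Position 4: tagging it DET would leave rule 2 unsatisfiable, so it must be VERB.
Position 6: tagging it NOUN would leave rule 1 unsatisfiable, so it must be DET.
The only consistent sequence is: ADJ ADJ ADV VERB ADV DET ADJ NOUN ADV.
Verifying each rule — rule 1 ok; rule 2 ok; rule 3 ok.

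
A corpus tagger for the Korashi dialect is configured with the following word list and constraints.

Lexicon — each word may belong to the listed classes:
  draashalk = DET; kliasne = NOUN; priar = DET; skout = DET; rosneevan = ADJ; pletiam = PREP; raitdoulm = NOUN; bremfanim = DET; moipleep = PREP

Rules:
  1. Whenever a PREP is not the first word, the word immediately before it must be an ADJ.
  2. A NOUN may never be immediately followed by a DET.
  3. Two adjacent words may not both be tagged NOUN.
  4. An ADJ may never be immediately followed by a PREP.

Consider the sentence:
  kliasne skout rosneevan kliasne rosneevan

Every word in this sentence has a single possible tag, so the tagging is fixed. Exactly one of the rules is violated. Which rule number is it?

Fixed tagging: NOUN DET ADJ NOUN ADJ.
Checking each rule: R1 holds, R2 violated, R3 holds, R4 holds.
Only rule 2 fails.

2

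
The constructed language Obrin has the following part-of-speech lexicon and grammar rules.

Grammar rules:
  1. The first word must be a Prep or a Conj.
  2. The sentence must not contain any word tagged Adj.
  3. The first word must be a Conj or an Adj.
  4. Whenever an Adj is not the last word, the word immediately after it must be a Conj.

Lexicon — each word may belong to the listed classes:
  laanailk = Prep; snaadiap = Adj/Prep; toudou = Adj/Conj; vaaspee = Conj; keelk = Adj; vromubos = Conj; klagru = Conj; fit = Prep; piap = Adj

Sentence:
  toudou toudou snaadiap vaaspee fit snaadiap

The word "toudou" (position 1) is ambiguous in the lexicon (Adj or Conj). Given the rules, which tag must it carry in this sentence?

Candidates per position — 1:toudou {Adj,Conj}; 2:toudou {Adj,Conj}; 3:snaadiap {Adj,Prep}; 4:vaaspee {Conj}; 5:fit {Prep}; 6:snaadiap {Adj,Prep}.
At position 1, choosing Adj makes rule 1 impossible to satisfy; hence Conj.
At position 2, choosing Adj makes rule 2 impossible to satisfy; hence Conj.
At position 3, choosing Adj makes rule 2 impossible to satisfy; hence Prep.
At position 6, choosing Adj makes rule 2 impossible to satisfy; hence Prep.
So the tagging must be: Conj Conj Prep Conj Prep Prep.
Rule-by-rule: rule 1 satisfied; rule 2 satisfied; rule 3 satisfied; rule 4 satisfied.

Conj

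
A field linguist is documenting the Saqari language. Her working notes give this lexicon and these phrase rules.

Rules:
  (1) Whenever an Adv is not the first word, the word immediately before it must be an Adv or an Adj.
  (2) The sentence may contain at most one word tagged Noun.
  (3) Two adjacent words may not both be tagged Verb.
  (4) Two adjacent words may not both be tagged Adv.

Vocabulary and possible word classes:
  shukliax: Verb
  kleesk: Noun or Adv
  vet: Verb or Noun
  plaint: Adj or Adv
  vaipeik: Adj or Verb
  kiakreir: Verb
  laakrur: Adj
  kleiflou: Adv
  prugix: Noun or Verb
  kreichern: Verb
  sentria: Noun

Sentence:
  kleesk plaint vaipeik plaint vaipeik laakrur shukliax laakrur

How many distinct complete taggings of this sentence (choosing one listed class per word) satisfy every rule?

12

Candidates per position — 1:kleesk {Noun,Adv}; 2:plaint {Adj,Adv}; 3:vaipeik {Adj,Verb}; 4:plaint {Adj,Adv}; 5:vaipeik {Adj,Verb}; 6:laakrur {Adj}; 7:shukliax {Verb}; 8:laakrur {Adj}.
There are 32 candidate sequences in total.
Checking each against the rules leaves 12 sequences.
Count = 12.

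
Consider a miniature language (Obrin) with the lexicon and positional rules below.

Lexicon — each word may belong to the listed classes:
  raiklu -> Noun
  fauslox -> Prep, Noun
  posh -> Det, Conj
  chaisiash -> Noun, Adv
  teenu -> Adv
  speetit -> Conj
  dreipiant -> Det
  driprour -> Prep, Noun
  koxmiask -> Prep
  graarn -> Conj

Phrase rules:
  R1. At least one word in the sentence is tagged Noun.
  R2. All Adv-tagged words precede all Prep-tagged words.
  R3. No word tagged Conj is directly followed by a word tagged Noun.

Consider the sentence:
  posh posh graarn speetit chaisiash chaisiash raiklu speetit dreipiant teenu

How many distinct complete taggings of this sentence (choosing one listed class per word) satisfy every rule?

Candidates per position — 1:posh {Det,Conj}; 2:posh {Det,Conj}; 3:graarn {Conj}; 4:speetit {Conj}; 5:chaisiash {Noun,Adv}; 6:chaisiash {Noun,Adv}; 7:raiklu {Noun}; 8:speetit {Conj}; 9:dreipiant {Det}; 10:teenu {Adv}.
There are 16 candidate sequences in total.
Checking each against the rules leaves 8 sequences.
Count = 8.

8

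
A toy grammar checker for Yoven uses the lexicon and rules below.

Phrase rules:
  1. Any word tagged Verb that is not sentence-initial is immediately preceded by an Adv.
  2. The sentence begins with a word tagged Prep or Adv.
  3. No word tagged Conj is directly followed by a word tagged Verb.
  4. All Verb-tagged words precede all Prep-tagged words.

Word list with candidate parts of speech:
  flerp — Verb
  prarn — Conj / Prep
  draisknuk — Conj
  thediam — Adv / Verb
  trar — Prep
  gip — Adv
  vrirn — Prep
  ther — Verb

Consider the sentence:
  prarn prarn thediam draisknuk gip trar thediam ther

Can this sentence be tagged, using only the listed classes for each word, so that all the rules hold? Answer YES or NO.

NO

Candidates per position — 1:prarn {Conj,Prep}; 2:prarn {Conj,Prep}; 3:thediam {Adv,Verb}; 4:draisknuk {Conj}; 5:gip {Adv}; 6:trar {Prep}; 7:thediam {Adv,Verb}; 8:ther {Verb}.
Rule 4 cannot be satisfied by any choice of tags from the lexicon.
So there is no consistent tagging.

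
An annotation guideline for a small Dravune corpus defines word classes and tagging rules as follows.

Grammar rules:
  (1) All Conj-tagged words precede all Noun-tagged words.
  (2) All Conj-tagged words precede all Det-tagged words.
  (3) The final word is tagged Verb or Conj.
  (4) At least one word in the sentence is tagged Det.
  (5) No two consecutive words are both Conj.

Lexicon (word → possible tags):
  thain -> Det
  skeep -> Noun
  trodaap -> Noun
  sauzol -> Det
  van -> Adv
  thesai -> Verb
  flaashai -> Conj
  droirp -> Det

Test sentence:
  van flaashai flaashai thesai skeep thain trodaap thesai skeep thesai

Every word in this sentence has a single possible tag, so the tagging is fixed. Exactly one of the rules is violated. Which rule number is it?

5

Fixed tagging: Adv Conj Conj Verb Noun Det Noun Verb Noun Verb.
Applying the rules: R1 ✓, R2 ✓, R3 ✓, R4 ✓, R5 ✗.
Only rule 5 fails.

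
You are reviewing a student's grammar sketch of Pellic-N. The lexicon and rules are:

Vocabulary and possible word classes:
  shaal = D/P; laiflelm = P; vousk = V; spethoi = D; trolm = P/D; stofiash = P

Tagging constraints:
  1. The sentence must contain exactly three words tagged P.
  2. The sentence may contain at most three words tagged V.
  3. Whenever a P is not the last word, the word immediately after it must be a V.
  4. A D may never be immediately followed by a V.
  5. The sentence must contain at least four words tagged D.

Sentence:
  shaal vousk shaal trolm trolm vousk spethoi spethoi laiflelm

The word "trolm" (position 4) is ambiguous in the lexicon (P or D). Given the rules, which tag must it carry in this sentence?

Candidates per position — 1:shaal {D,P}; 2:vousk {V}; 3:shaal {D,P}; 4:trolm {P,D}; 5:trolm {P,D}; 6:vousk {V}; 7:spethoi {D}; 8:spethoi {D}; 9:laiflelm {P}.
Position 1: tagging it D would leave rule 4 unsatisfiable, so it must be P.
Position 3: tagging it P would leave rule 3 unsatisfiable, so it must be D.
Position 4: tagging it P would leave rule 3 unsatisfiable, so it must be D.
Position 5: tagging it D would leave rule 1 unsatisfiable, so it must be P.
So the tagging must be: P V D D P V D D P.
Checking: rule 1 holds; rule 2 holds; rule 3 holds; rule 4 holds; rule 5 holds.

D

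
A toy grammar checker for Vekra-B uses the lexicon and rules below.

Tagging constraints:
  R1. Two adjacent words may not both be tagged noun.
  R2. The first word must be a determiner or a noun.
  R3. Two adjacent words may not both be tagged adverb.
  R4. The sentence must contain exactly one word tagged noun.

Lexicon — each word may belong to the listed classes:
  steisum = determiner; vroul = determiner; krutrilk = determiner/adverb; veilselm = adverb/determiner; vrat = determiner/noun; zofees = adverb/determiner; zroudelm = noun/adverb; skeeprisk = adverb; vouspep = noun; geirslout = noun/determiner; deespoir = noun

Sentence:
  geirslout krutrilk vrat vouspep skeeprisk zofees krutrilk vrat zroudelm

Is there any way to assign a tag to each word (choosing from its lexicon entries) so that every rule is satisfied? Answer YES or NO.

Candidates per position — 1:geirslout {noun,determiner}; 2:krutrilk {determiner,adverb}; 3:vrat {determiner,noun}; 4:vouspep {noun}; 5:skeeprisk {adverb}; 6:zofees {adverb,determiner}; 7:krutrilk {determiner,adverb}; 8:vrat {determiner,noun}; 9:zroudelm {noun,adverb}.
One satisfying assignment: determiner determiner determiner noun adverb determiner determiner determiner adverb.
Rule-by-rule: rule 1 holds; rule 2 holds; rule 3 holds; rule 4 holds.

YES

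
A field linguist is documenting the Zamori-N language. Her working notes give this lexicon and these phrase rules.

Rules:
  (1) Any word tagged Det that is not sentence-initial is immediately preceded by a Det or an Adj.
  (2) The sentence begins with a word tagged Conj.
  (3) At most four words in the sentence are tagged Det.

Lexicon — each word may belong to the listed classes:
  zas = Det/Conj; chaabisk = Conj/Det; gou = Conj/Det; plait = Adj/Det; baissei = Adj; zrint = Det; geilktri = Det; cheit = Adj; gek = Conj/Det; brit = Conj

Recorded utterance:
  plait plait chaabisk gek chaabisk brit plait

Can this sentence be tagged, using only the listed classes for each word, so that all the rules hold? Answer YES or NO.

NO

Candidates per position — 1:plait {Adj,Det}; 2:plait {Adj,Det}; 3:chaabisk {Conj,Det}; 4:gek {Conj,Det}; 5:chaabisk {Conj,Det}; 6:brit {Conj}; 7:plait {Adj,Det}.
Rule 2 cannot be satisfied by any choice of tags from the lexicon.
So there is no consistent tagging.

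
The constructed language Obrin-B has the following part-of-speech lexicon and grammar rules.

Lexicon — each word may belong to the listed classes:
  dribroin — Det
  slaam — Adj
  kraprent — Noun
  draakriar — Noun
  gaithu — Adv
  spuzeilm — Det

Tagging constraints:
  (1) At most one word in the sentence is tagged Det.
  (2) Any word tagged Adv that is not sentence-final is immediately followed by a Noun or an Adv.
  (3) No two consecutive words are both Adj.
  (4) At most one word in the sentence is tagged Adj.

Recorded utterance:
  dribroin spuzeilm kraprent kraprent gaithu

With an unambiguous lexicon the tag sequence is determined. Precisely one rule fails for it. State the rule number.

Fixed tagging: Det Det Noun Noun Adv.
Applying the rules: R1 violated, R2 holds, R3 holds, R4 holds.
Only rule 1 fails.

1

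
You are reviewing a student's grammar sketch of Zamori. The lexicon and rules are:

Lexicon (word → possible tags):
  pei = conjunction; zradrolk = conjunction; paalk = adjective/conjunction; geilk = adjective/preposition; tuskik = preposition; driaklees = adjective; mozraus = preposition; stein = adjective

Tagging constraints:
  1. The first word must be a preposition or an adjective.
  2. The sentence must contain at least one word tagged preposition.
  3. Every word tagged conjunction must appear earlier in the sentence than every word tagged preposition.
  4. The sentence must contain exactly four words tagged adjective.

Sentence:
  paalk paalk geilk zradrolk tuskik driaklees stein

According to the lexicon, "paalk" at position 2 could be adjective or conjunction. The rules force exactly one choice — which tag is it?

Candidates per position — 1:paalk {adjective,conjunction}; 2:paalk {adjective,conjunction}; 3:geilk {adjective,preposition}; 4:zradrolk {conjunction}; 5:tuskik {preposition}; 6:driaklees {adjective}; 7:stein {adjective}.
Position 1: conjunction is ruled out by rule 1; that leaves adjective.
Position 3: preposition is ruled out by rule 3; that leaves adjective.
Position 2: adjective is ruled out by rule 4; that leaves conjunction.
The only consistent sequence is: adjective conjunction adjective conjunction preposition adjective adjective.
Rule-by-rule: rule 1 holds; rule 2 holds; rule 3 holds; rule 4 holds.

conjunction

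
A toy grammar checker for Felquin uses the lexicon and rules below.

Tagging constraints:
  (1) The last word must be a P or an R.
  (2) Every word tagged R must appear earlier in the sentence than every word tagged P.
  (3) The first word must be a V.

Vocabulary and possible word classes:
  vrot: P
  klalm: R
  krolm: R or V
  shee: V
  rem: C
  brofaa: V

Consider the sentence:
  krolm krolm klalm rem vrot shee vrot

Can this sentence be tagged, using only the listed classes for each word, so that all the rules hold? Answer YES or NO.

Candidates per position — 1:krolm {R,V}; 2:krolm {R,V}; 3:klalm {R}; 4:rem {C}; 5:vrot {P}; 6:shee {V}; 7:vrot {P}.
One satisfying assignment: V V R C P V P.
Verifying each rule — rule 1 satisfied; rule 2 satisfied; rule 3 satisfied.

YES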